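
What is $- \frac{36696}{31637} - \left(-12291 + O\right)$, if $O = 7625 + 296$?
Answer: $\frac{138216994}{31637} \approx 4368.8$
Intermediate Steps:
$O = 7921$
$- \frac{36696}{31637} - \left(-12291 + O\right) = - \frac{36696}{31637} + \left(12291 - 7921\right) = \left(-36696\right) \frac{1}{31637} + \left(12291 - 7921\right) = - \frac{36696}{31637} + 4370 = \frac{138216994}{31637}$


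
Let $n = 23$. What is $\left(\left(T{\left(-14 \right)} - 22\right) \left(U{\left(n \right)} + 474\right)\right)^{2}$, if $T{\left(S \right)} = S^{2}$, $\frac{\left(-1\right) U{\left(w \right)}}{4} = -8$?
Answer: $7751745936$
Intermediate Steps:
$U{\left(w \right)} = 32$ ($U{\left(w \right)} = \left(-4\right) \left(-8\right) = 32$)
$\left(\left(T{\left(-14 \right)} - 22\right) \left(U{\left(n \right)} + 474\right)\right)^{2} = \left(\left(\left(-14\right)^{2} - 22\right) \left(32 + 474\right)\right)^{2} = \left(\left(196 - 22\right) 506\right)^{2} = \left(174 \cdot 506\right)^{2} = 88044^{2} = 7751745936$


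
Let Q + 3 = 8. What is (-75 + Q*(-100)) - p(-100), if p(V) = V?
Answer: -475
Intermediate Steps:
Q = 5 (Q = -3 + 8 = 5)
(-75 + Q*(-100)) - p(-100) = (-75 + 5*(-100)) - 1*(-100) = (-75 - 500) + 100 = -575 + 100 = -475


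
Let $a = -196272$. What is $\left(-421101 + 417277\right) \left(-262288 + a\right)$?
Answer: $1753533440$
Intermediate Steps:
$\left(-421101 + 417277\right) \left(-262288 + a\right) = \left(-421101 + 417277\right) \left(-262288 - 196272\right) = \left(-3824\right) \left(-458560\right) = 1753533440$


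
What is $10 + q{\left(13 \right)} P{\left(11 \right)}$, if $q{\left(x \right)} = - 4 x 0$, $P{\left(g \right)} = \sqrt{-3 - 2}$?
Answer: $10$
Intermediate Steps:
$P{\left(g \right)} = i \sqrt{5}$ ($P{\left(g \right)} = \sqrt{-5} = i \sqrt{5}$)
$q{\left(x \right)} = 0$
$10 + q{\left(13 \right)} P{\left(11 \right)} = 10 + 0 i \sqrt{5} = 10 + 0 = 10$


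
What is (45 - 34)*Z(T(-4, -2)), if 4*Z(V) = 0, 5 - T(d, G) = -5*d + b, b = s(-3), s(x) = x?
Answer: 0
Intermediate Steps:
b = -3
T(d, G) = 8 + 5*d (T(d, G) = 5 - (-5*d - 3) = 5 - (-3 - 5*d) = 5 + (3 + 5*d) = 8 + 5*d)
Z(V) = 0 (Z(V) = (¼)*0 = 0)
(45 - 34)*Z(T(-4, -2)) = (45 - 34)*0 = 11*0 = 0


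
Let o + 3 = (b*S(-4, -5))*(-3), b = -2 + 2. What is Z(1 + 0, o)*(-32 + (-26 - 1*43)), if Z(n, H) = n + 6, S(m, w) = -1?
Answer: -707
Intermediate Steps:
b = 0
o = -3 (o = -3 + (0*(-1))*(-3) = -3 + 0*(-3) = -3 + 0 = -3)
Z(n, H) = 6 + n
Z(1 + 0, o)*(-32 + (-26 - 1*43)) = (6 + (1 + 0))*(-32 + (-26 - 1*43)) = (6 + 1)*(-32 + (-26 - 43)) = 7*(-32 - 69) = 7*(-101) = -707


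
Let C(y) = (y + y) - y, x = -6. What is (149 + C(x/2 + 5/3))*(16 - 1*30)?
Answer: -6202/3 ≈ -2067.3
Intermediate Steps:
C(y) = y (C(y) = 2*y - y = y)
(149 + C(x/2 + 5/3))*(16 - 1*30) = (149 + (-6/2 + 5/3))*(16 - 1*30) = (149 + (-6*½ + 5*(⅓)))*(16 - 30) = (149 + (-3 + 5/3))*(-14) = (149 - 4/3)*(-14) = (443/3)*(-14) = -6202/3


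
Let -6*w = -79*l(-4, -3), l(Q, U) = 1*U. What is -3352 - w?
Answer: -6625/2 ≈ -3312.5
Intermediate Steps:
l(Q, U) = U
w = -79/2 (w = -(-79)*(-3)/6 = -1/6*237 = -79/2 ≈ -39.500)
-3352 - w = -3352 - 1*(-79/2) = -3352 + 79/2 = -6625/2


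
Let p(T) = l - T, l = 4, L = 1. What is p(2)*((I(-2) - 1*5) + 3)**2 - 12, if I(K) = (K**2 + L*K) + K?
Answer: -4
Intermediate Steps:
I(K) = K**2 + 2*K (I(K) = (K**2 + 1*K) + K = (K**2 + K) + K = (K + K**2) + K = K**2 + 2*K)
p(T) = 4 - T
p(2)*((I(-2) - 1*5) + 3)**2 - 12 = (4 - 1*2)*((-2*(2 - 2) - 1*5) + 3)**2 - 12 = (4 - 2)*((-2*0 - 5) + 3)**2 - 12 = 2*((0 - 5) + 3)**2 - 12 = 2*(-5 + 3)**2 - 12 = 2*(-2)**2 - 12 = 2*4 - 12 = 8 - 12 = -4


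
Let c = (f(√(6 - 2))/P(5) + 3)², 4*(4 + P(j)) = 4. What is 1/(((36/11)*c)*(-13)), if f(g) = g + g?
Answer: -11/1300 ≈ -0.0084615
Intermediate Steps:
f(g) = 2*g
P(j) = -3 (P(j) = -4 + (¼)*4 = -4 + 1 = -3)
c = 25/9 (c = ((2*√(6 - 2))/(-3) + 3)² = ((2*√4)*(-⅓) + 3)² = ((2*2)*(-⅓) + 3)² = (4*(-⅓) + 3)² = (-4/3 + 3)² = (5/3)² = 25/9 ≈ 2.7778)
1/(((36/11)*c)*(-13)) = 1/(((36/11)*(25/9))*(-13)) = 1/((100/11)*(-13)) = 1/(-1300/11) = -11/1300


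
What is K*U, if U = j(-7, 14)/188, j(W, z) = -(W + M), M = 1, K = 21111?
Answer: 63333/94 ≈ 673.75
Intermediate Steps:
j(W, z) = -1 - W (j(W, z) = -(W + 1) = -(1 + W) = -1 - W)
U = 3/94 (U = (-1 - 1*(-7))/188 = (-1 + 7)*(1/188) = 6*(1/188) = 3/94 ≈ 0.031915)
K*U = 21111*(3/94) = 63333/94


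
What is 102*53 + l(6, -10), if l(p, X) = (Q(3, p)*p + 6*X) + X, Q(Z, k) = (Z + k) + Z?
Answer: 5408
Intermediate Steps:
Q(Z, k) = k + 2*Z
l(p, X) = 7*X + p*(6 + p) (l(p, X) = ((p + 2*3)*p + 6*X) + X = ((p + 6)*p + 6*X) + X = ((6 + p)*p + 6*X) + X = (p*(6 + p) + 6*X) + X = (6*X + p*(6 + p)) + X = 7*X + p*(6 + p))
102*53 + l(6, -10) = 102*53 + (7*(-10) + 6*(6 + 6)) = 5406 + (-70 + 6*12) = 5406 + (-70 + 72) = 5406 + 2 = 5408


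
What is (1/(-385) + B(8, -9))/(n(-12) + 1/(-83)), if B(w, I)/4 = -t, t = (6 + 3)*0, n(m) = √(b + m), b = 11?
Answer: 83/2652650 + 6889*I/2652650 ≈ 3.1289e-5 + 0.002597*I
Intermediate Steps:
n(m) = √(11 + m)
t = 0 (t = 9*0 = 0)
B(w, I) = 0 (B(w, I) = 4*(-1*0) = 4*0 = 0)
(1/(-385) + B(8, -9))/(n(-12) + 1/(-83)) = (1/(-385) + 0)/(√(11 - 12) + 1/(-83)) = (-1/385 + 0)/(√(-1) - 1/83) = -1/(385*(I - 1/83)) = -6889*(-1/83 - I)/6890/385 = -6889*(-1/83 - I)/2652650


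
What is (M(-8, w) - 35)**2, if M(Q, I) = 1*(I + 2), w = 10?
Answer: 529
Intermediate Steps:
M(Q, I) = 2 + I (M(Q, I) = 1*(2 + I) = 2 + I)
(M(-8, w) - 35)**2 = ((2 + 10) - 35)**2 = (12 - 35)**2 = (-23)**2 = 529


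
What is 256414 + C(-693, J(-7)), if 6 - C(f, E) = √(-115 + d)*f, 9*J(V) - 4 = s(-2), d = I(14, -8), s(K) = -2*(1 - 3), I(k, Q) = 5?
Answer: 256420 + 693*I*√110 ≈ 2.5642e+5 + 7268.2*I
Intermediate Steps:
s(K) = 4 (s(K) = -2*(-2) = 4)
d = 5
J(V) = 8/9 (J(V) = 4/9 + (⅑)*4 = 4/9 + 4/9 = 8/9)
C(f, E) = 6 - I*f*√110 (C(f, E) = 6 - √(-115 + 5)*f = 6 - √(-110)*f = 6 - I*√110*f = 6 - I*f*√110)
256414 + C(-693, J(-7)) = 256414 + (6 - 1*I*(-693)*√110) = 256414 + (6 + 693*I*√110) = 256420 + 693*I*√110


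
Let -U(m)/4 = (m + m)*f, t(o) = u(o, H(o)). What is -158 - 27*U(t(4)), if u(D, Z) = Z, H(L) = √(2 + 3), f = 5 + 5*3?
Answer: -158 + 4320*√5 ≈ 9501.8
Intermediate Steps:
f = 20 (f = 5 + 15 = 20)
H(L) = √5
t(o) = √5
U(m) = -160*m (U(m) = -4*(m + m)*20 = -4*2*m*20 = -160*m)
-158 - 27*U(t(4)) = -158 - (-4320)*√5 = -158 + 4320*√5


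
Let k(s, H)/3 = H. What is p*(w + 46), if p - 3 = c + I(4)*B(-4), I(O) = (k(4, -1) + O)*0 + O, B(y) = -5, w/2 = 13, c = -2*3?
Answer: -1656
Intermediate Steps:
c = -6
k(s, H) = 3*H
w = 26 (w = 2*13 = 26)
I(O) = O (I(O) = (3*(-1) + O)*0 + O = (-3 + O)*0 + O = 0 + O = O)
p = -23 (p = 3 + (-6 + 4*(-5)) = 3 + (-6 - 20) = 3 - 26 = -23)
p*(w + 46) = -23*(26 + 46) = -23*72 = -1656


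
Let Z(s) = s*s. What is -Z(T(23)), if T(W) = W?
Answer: -529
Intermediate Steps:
Z(s) = s**2
-Z(T(23)) = -1*23**2 = -1*529 = -529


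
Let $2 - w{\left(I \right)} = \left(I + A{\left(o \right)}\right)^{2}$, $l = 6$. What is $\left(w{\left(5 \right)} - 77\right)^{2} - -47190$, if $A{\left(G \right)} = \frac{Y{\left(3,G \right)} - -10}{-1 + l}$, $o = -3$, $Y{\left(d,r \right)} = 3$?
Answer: $\frac{40509511}{625} \approx 64815.0$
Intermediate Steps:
$A{\left(G \right)} = \frac{13}{5}$ ($A{\left(G \right)} = \frac{3 - -10}{-1 + 6} = \frac{3 + 10}{5} = 13 \cdot \frac{1}{5} = \frac{13}{5}$)
$w{\left(I \right)} = 2 - \left(\frac{13}{5} + I\right)^{2}$ ($w{\left(I \right)} = 2 - \left(I + \frac{13}{5}\right)^{2} = 2 - \left(\frac{13}{5} + I\right)^{2}$)
$\left(w{\left(5 \right)} - 77\right)^{2} - -47190 = \left(\left(2 - \frac{\left(13 + 5 \cdot 5\right)^{2}}{25}\right) - 77\right)^{2} - -47190 = \left(\left(2 - \frac{\left(13 + 25\right)^{2}}{25}\right) - 77\right)^{2} + 47190 = \left(\left(2 - \frac{38^{2}}{25}\right) - 77\right)^{2} + 47190 = \left(\left(2 - \frac{1444}{25}\right) - 77\right)^{2} + 47190 = \left(- \frac{1394}{25} - 77\right)^{2} + 47190 = \left(- \frac{3319}{25}\right)^{2} + 47190 = \frac{11015761}{625} + 47190 = \frac{40509511}{625}$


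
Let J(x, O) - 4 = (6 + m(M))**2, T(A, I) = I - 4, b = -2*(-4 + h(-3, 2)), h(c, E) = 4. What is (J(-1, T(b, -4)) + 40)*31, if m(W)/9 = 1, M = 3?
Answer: 8339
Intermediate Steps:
m(W) = 9 (m(W) = 9*1 = 9)
b = 0 (b = -2*(-4 + 4) = -2*0 = 0)
T(A, I) = -4 + I
J(x, O) = 229 (J(x, O) = 4 + (6 + 9)**2 = 4 + 15**2 = 4 + 225 = 229)
(J(-1, T(b, -4)) + 40)*31 = (229 + 40)*31 = 269*31 = 8339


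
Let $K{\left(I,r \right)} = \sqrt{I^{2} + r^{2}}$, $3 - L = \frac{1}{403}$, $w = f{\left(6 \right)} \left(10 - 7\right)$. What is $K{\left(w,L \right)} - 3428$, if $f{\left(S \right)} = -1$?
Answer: $-3428 + \frac{\sqrt{2920945}}{403} \approx -3423.8$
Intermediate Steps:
$w = -3$ ($w = - (10 - 7) = \left(-1\right) 3 = -3$)
$L = \frac{1208}{403}$ ($L = 3 - \frac{1}{403} = \frac{1208}{403} \approx 2.9975$)
$K{\left(w,L \right)} - 3428 = \sqrt{\left(-3\right)^{2} + \left(\frac{1208}{403}\right)^{2}} - 3428 = \sqrt{9 + \frac{1459264}{162409}} - 3428 = \sqrt{\frac{2920945}{162409}} - 3428 = \frac{\sqrt{2920945}}{403} - 3428 = -3428 + \frac{\sqrt{2920945}}{403}$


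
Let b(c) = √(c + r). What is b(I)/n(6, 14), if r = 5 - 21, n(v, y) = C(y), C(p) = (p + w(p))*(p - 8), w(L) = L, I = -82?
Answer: I*√2/24 ≈ 0.058926*I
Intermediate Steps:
C(p) = 2*p*(-8 + p) (C(p) = (p + p)*(p - 8) = (2*p)*(-8 + p) = 2*p*(-8 + p))
n(v, y) = 2*y*(-8 + y)
r = -16
b(c) = √(-16 + c) (b(c) = √(c - 16) = √(-16 + c))
b(I)/n(6, 14) = √(-16 - 82)/((2*14*(-8 + 14))) = √(-98)/((2*14*6)) = (7*I*√2)/168 = (7*I*√2)*(1/168) = I*√2/24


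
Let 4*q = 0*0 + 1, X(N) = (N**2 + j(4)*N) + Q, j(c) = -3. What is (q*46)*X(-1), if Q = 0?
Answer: 46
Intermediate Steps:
X(N) = N**2 - 3*N (X(N) = (N**2 - 3*N) + 0 = N**2 - 3*N)
q = 1/4 (q = (0*0 + 1)/4 = (0 + 1)/4 = (1/4)*1 = 1/4 ≈ 0.25000)
(q*46)*X(-1) = ((1/4)*46)*(-(-3 - 1)) = 23*(-1*(-4))/2 = (23/2)*4 = 46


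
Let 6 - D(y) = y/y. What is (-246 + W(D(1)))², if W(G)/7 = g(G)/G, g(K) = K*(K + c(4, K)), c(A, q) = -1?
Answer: 47524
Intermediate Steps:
D(y) = 5 (D(y) = 6 - y/y = 6 - 1*1 = 6 - 1 = 5)
g(K) = K*(-1 + K) (g(K) = K*(K - 1) = K*(-1 + K))
W(G) = -7 + 7*G (W(G) = 7*((G*(-1 + G))/G) = 7*(-1 + G) = -7 + 7*G)
(-246 + W(D(1)))² = (-246 + (-7 + 7*5))² = (-246 + (-7 + 35))² = (-246 + 28)² = (-218)² = 47524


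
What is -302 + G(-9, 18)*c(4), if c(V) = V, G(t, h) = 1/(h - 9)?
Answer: -2714/9 ≈ -301.56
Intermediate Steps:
G(t, h) = 1/(-9 + h)
-302 + G(-9, 18)*c(4) = -302 + 4/(-9 + 18) = -302 + 4/9 = -2714/9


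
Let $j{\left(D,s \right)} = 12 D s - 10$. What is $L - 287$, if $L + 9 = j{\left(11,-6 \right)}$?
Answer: $-1098$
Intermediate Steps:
$j{\left(D,s \right)} = -10 + 12 D s$ ($j{\left(D,s \right)} = 12 D s - 10 = -10 + 12 D s$)
$L = -811$ ($L = -9 + \left(-10 + 12 \cdot 11 \left(-6\right)\right) = -9 - 802 = -811$)
$L - 287 = -811 - 287 = -1098$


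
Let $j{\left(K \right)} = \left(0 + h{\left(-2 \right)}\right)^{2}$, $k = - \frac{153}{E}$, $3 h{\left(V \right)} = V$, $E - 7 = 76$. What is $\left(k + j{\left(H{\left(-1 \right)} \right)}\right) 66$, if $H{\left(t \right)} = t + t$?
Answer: $- \frac{22990}{249} \approx -92.329$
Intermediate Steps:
$E = 83$ ($E = 7 + 76 = 83$)
$h{\left(V \right)} = \frac{V}{3}$
$H{\left(t \right)} = 2 t$
$k = - \frac{153}{83} \approx -1.8434$
$j{\left(K \right)} = \frac{4}{9}$ ($j{\left(K \right)} = \left(0 + \frac{1}{3} \left(-2\right)\right)^{2} = \left(0 - \frac{2}{3}\right)^{2} = \left(- \frac{2}{3}\right)^{2} = \frac{4}{9}$)
$\left(k + j{\left(H{\left(-1 \right)} \right)}\right) 66 = \left(- \frac{153}{83} + \frac{4}{9}\right) 66 = \left(- \frac{1045}{747}\right) 66 = - \frac{22990}{249}$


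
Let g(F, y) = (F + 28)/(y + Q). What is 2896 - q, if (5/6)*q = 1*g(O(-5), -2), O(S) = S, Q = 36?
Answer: 246091/85 ≈ 2895.2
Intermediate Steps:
g(F, y) = (28 + F)/(36 + y) (g(F, y) = (F + 28)/(y + 36) = (28 + F)/(36 + y))
q = 69/85 (q = 6*(1*((28 - 5)/(36 - 2)))/5 = 6*(1*(23/34))/5 = (6/5)*(23/34) = 69/85 ≈ 0.81176)
2896 - q = 2896 - 1*69/85 = 2896 - 69/85 = 246091/85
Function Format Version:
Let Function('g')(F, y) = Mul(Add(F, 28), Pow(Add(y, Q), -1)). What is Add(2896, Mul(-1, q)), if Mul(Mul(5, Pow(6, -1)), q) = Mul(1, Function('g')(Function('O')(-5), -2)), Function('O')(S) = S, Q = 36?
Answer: Rational(246091, 85) ≈ 2895.2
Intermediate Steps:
Function('g')(F, y) = Mul(Pow(Add(36, y), -1), Add(28, F)) (Function('g')(F, y) = Mul(Add(F, 28), Pow(Add(y, 36), -1)) = Mul(Add(28, F), Pow(Add(36, y), -1)) = Mul(Pow(Add(36, y), -1), Add(28, F)))
q = Rational(69, 85) (q = Mul(Rational(6, 5), Mul(1, Mul(Pow(Add(36, -2), -1), Add(28, -5)))) = Mul(Rational(6, 5), Mul(1, Mul(Pow(34, -1), 23))) = Mul(Rational(6, 5), Mul(1, Mul(Rational(1, 34), 23))) = Mul(Rational(6, 5), Mul(1, Rational(23, 34))) = Mul(Rational(6, 5), Rational(23, 34)) = Rational(69, 85) ≈ 0.81176)
Add(2896, Mul(-1, q)) = Add(2896, Mul(-1, Rational(69, 85))) = Add(2896, Rational(-69, 85)) = Rational(246091, 85)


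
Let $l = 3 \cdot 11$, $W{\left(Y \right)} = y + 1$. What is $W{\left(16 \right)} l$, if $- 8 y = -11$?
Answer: $\frac{627}{8} \approx 78.375$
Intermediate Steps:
$y = \frac{11}{8}$ ($y = \left(- \frac{1}{8}\right) \left(-11\right) = \frac{11}{8} \approx 1.375$)
$W{\left(Y \right)} = \frac{19}{8}$ ($W{\left(Y \right)} = \frac{11}{8} + 1 = \frac{19}{8}$)
$l = 33$
$W{\left(16 \right)} l = \frac{19}{8} \cdot 33 = \frac{627}{8}$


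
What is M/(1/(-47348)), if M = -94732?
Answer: 4485370736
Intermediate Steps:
M/(1/(-47348)) = -94732/(1/(-47348)) = -94732/(-1/47348) = -94732*(-47348) = 4485370736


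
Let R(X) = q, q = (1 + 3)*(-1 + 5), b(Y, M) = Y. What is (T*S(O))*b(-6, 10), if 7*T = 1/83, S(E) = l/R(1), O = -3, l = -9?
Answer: 27/4648 ≈ 0.0058089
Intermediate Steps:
q = 16 (q = 4*4 = 16)
R(X) = 16
S(E) = -9/16
T = 1/581 (T = (⅐)/83 = (⅐)*(1/83) = 1/581 ≈ 0.0017212)
(T*S(O))*b(-6, 10) = ((1/581)*(-9/16))*(-6) = -9/9296*(-6) = 27/4648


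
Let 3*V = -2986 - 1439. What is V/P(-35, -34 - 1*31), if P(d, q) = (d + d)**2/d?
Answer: 295/28 ≈ 10.536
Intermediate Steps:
V = -1475 (V = (-2986 - 1439)/3 = (1/3)*(-4425) = -1475)
P(d, q) = 4*d (P(d, q) = (2*d)**2/d = (4*d**2)/d = 4*d)
V/P(-35, -34 - 1*31) = -1475/(4*(-35)) = -1475/(-140) = -1475*(-1/140) = 295/28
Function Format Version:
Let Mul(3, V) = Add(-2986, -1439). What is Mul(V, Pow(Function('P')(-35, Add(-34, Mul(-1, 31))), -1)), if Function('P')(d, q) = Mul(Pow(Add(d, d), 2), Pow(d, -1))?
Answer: Rational(295, 28) ≈ 10.536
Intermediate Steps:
V = -1475 (V = Mul(Rational(1, 3), Add(-2986, -1439)) = Mul(Rational(1, 3), -4425) = -1475)
Function('P')(d, q) = Mul(4, d) (Function('P')(d, q) = Mul(Pow(Mul(2, d), 2), Pow(d, -1)) = Mul(Mul(4, Pow(d, 2)), Pow(d, -1)) = Mul(4, d))
Mul(V, Pow(Function('P')(-35, Add(-34, Mul(-1, 31))), -1)) = Mul(-1475, Pow(Mul(4, -35), -1)) = Mul(-1475, Pow(-140, -1)) = Mul(-1475, Rational(-1, 140)) = Rational(295, 28)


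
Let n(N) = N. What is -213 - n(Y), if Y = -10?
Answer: -203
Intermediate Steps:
-213 - n(Y) = -213 - 1*(-10) = -213 + 10 = -203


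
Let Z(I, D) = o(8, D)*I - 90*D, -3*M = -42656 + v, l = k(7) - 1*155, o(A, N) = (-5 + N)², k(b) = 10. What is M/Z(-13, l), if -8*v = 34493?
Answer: -41749/745200 ≈ -0.056024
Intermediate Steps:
v = -34493/8 (v = -⅛*34493 = -34493/8 ≈ -4311.6)
l = -145 (l = 10 - 1*155 = 10 - 155 = -145)
M = 125247/8 (M = -(-42656 - 34493/8)/3 = -⅓*(-375741/8) = 125247/8 ≈ 15656.)
Z(I, D) = -90*D + I*(-5 + D)² (Z(I, D) = (-5 + D)²*I - 90*D = I*(-5 + D)² - 90*D = -90*D + I*(-5 + D)²)
M/Z(-13, l) = 125247/(8*(-90*(-145) - 13*(-5 - 145)²)) = 125247/(8*(13050 - 13*(-150)²)) = 125247/(8*(13050 - 13*22500)) = 125247/(8*(13050 - 292500)) = (125247/8)/(-279450) = (125247/8)*(-1/279450) = -41749/745200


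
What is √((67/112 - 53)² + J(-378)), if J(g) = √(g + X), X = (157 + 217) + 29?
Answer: 3*√3834209/112 ≈ 52.449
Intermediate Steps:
X = 403 (X = 374 + 29 = 403)
J(g) = √(403 + g) (J(g) = √(g + 403) = √(403 + g))
√((67/112 - 53)² + J(-378)) = √((67/112 - 53)² + √(403 - 378)) = √((67*(1/112) - 53)² + √25) = √((67/112 - 53)² + 5) = √((-5869/112)² + 5) = √(34445161/12544 + 5) = √(34507881/12544) = 3*√3834209/112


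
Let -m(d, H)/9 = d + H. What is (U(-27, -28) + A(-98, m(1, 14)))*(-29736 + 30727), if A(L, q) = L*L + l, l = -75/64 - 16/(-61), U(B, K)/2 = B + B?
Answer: 36735213503/3904 ≈ 9.4096e+6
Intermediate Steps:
U(B, K) = 4*B (U(B, K) = 2*(B + B) = 2*(2*B) = 4*B)
l = -3551/3904 (l = -75*1/64 - 16*(-1/61) = -75/64 + 16/61 = -3551/3904 ≈ -0.90958)
m(d, H) = -9*H - 9*d (m(d, H) = -9*(d + H) = -9*(H + d) = -9*H - 9*d)
A(L, q) = -3551/3904 + L² (A(L, q) = L*L - 3551/3904 = L² - 3551/3904 = -3551/3904 + L²)
(U(-27, -28) + A(-98, m(1, 14)))*(-29736 + 30727) = (4*(-27) + (-3551/3904 + (-98)²))*(-29736 + 30727) = (-108 + (-3551/3904 + 9604))*991 = (-108 + 37490465/3904)*991 = (37068833/3904)*991 = 36735213503/3904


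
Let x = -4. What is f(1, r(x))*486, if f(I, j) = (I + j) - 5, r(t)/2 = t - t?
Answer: -1944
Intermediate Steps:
r(t) = 0 (r(t) = 2*(t - t) = 2*0 = 0)
f(I, j) = -5 + I + j
f(1, r(x))*486 = (-5 + 1 + 0)*486 = -4*486 = -1944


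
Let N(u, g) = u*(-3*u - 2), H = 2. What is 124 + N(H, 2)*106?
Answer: -1572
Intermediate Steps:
N(u, g) = u*(-2 - 3*u)
124 + N(H, 2)*106 = 124 - 1*2*(2 + 3*2)*106 = 124 - 1*2*(2 + 6)*106 = 124 - 1*2*8*106 = 124 - 16*106 = 124 - 1696 = -1572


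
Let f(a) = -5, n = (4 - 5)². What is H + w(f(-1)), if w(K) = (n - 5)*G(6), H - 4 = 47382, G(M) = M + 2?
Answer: 47354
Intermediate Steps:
G(M) = 2 + M
H = 47386 (H = 4 + 47382 = 47386)
n = 1 (n = (-1)² = 1)
w(K) = -32 (w(K) = (1 - 5)*(2 + 6) = -4*8 = -32)
H + w(f(-1)) = 47386 - 32 = 47354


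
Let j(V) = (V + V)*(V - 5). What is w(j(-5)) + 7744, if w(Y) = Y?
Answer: 7844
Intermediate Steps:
j(V) = 2*V*(-5 + V) (j(V) = (2*V)*(-5 + V) = 2*V*(-5 + V))
w(j(-5)) + 7744 = 2*(-5)*(-5 - 5) + 7744 = 2*(-5)*(-10) + 7744 = 100 + 7744 = 7844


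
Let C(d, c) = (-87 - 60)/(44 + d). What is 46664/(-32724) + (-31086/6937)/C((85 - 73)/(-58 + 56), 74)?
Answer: -744107222/2780828253 ≈ -0.26758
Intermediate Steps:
C(d, c) = -147/(44 + d)
46664/(-32724) + (-31086/6937)/C((85 - 73)/(-58 + 56), 74) = 46664/(-32724) + (-31086/6937)/((-147/(44 + (85 - 73)/(-58 + 56)))) = 46664*(-1/32724) + (-31086*1/6937)/((-147/(44 + 12/(-2)))) = -11666/8181 - 31086/(6937*((-147/(44 + 12*(-½))))) = -11666/8181 - 31086/(6937*((-147/(44 - 6)))) = -11666/8181 - 31086/(6937*((-147/38))) = -11666/8181 - 31086/(6937*((-147*1/38))) = -11666/8181 - 31086/(6937*(-147/38)) = -11666/8181 - 31086/6937*(-38/147) = -11666/8181 + 393756/339913 = -744107222/2780828253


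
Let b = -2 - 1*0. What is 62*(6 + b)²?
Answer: 992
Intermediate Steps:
b = -2 (b = -2 + 0 = -2)
62*(6 + b)² = 62*(6 - 2)² = 62*4² = 62*16 = 992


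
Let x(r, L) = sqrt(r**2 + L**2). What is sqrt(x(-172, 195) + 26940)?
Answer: sqrt(26940 + sqrt(67609)) ≈ 164.92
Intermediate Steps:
x(r, L) = sqrt(L**2 + r**2)
sqrt(x(-172, 195) + 26940) = sqrt(sqrt(195**2 + (-172)**2) + 26940) = sqrt(sqrt(38025 + 29584) + 26940) = sqrt(sqrt(67609) + 26940) = sqrt(26940 + sqrt(67609))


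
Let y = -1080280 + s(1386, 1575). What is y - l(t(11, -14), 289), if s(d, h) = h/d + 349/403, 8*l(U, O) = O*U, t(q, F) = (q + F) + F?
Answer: -38289199579/35464 ≈ -1.0797e+6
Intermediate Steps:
t(q, F) = q + 2*F (t(q, F) = (F + q) + F = q + 2*F)
l(U, O) = O*U/8 (l(U, O) = (O*U)/8 = O*U/8)
s(d, h) = 349/403 + h/d (s(d, h) = h/d + 349*(1/403) = h/d + 349/403 = 349/403 + h/d)
y = -9577744727/8866 (y = -1080280 + (349/403 + 1575/1386) = -1080280 + (349/403 + 1575*(1/1386)) = -1080280 + (349/403 + 25/22) = -1080280 + 17753/8866 = -9577744727/8866 ≈ -1.0803e+6)
y - l(t(11, -14), 289) = -9577744727/8866 - 289*(11 + 2*(-14))/8 = -9577744727/8866 - 289*(11 - 28)/8 = -9577744727/8866 - 289*(-17)/8 = -9577744727/8866 - 1*(-4913/8) = -9577744727/8866 + 4913/8 = -38289199579/35464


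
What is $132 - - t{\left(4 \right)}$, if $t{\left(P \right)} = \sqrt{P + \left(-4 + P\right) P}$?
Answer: $134$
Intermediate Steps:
$t{\left(P \right)} = \sqrt{P + P \left(-4 + P\right)}$
$132 - - t{\left(4 \right)} = 132 - - \sqrt{4 \left(-3 + 4\right)} = 132 - - \sqrt{4 \cdot 1} = 132 - - \sqrt{4} = 132 - \left(-1\right) 2 = 132 - -2 = 132 + 2 = 134$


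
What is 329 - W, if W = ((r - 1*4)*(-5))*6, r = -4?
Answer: 89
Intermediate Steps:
W = 240 (W = ((-4 - 1*4)*(-5))*6 = ((-4 - 4)*(-5))*6 = -8*(-5)*6 = 40*6 = 240)
329 - W = 329 - 1*240 = 329 - 240 = 89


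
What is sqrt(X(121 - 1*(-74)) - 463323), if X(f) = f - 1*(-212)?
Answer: 2*I*sqrt(115729) ≈ 680.38*I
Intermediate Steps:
X(f) = 212 + f (X(f) = f + 212 = 212 + f)
sqrt(X(121 - 1*(-74)) - 463323) = sqrt((212 + (121 - 1*(-74))) - 463323) = sqrt((212 + (121 + 74)) - 463323) = sqrt((212 + 195) - 463323) = sqrt(407 - 463323) = sqrt(-462916) = 2*I*sqrt(115729)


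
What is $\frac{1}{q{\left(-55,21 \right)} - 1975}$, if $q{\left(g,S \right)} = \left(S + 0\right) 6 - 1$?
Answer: $- \frac{1}{1850} \approx -0.00054054$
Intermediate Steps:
$q{\left(g,S \right)} = -1 + 6 S$ ($q{\left(g,S \right)} = S 6 - 1 = 6 S - 1 = -1 + 6 S$)
$\frac{1}{q{\left(-55,21 \right)} - 1975} = \frac{1}{\left(-1 + 6 \cdot 21\right) - 1975} = \frac{1}{\left(-1 + 126\right) - 1975} = \frac{1}{125 - 1975} = \frac{1}{-1850} = - \frac{1}{1850}$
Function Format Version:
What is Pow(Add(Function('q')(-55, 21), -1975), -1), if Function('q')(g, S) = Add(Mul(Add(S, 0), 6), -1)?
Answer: Rational(-1, 1850) ≈ -0.00054054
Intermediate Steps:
Function('q')(g, S) = Add(-1, Mul(6, S)) (Function('q')(g, S) = Add(Mul(S, 6), -1) = Add(Mul(6, S), -1) = Add(-1, Mul(6, S)))
Pow(Add(Function('q')(-55, 21), -1975), -1) = Pow(Add(Add(-1, Mul(6, 21)), -1975), -1) = Pow(Add(Add(-1, 126), -1975), -1) = Pow(Add(125, -1975), -1) = Pow(-1850, -1) = Rational(-1, 1850)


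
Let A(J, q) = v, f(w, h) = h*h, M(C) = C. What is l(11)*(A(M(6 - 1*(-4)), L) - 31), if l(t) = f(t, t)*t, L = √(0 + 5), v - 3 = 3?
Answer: -33275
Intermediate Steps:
v = 6 (v = 3 + 3 = 6)
L = √5 ≈ 2.2361
f(w, h) = h²
A(J, q) = 6
l(t) = t³ (l(t) = t²*t = t³)
l(11)*(A(M(6 - 1*(-4)), L) - 31) = 11³*(6 - 31) = 1331*(-25) = -33275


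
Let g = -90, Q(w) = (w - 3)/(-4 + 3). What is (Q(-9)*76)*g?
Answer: -82080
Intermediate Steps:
Q(w) = 3 - w (Q(w) = (-3 + w)/(-1) = (-3 + w)*(-1) = 3 - w)
(Q(-9)*76)*g = ((3 - 1*(-9))*76)*(-90) = ((3 + 9)*76)*(-90) = (12*76)*(-90) = 912*(-90) = -82080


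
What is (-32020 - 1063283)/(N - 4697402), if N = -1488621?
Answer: 1095303/6186023 ≈ 0.17706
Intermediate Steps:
(-32020 - 1063283)/(N - 4697402) = (-32020 - 1063283)/(-1488621 - 4697402) = -1095303/(-6186023) = -1095303*(-1/6186023) = 1095303/6186023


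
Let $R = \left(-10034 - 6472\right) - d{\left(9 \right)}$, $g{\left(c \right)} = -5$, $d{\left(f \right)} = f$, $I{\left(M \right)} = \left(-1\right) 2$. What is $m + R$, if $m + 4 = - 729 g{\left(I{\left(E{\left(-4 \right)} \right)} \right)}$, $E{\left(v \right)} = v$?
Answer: $-12874$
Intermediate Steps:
$I{\left(M \right)} = -2$
$m = 3641$ ($m = -4 - -3645 = -4 + 3645 = 3641$)
$R = -16515$ ($R = \left(-10034 - 6472\right) - 9 = -16506 - 9 = -16515$)
$m + R = 3641 - 16515 = -12874$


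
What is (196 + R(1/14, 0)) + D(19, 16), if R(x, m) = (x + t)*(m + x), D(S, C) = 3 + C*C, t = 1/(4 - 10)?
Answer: 66884/147 ≈ 454.99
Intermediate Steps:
t = -1/6 (t = 1/(-6) = -1/6 ≈ -0.16667)
D(S, C) = 3 + C**2
R(x, m) = (-1/6 + x)*(m + x) (R(x, m) = (x - 1/6)*(m + x) = (-1/6 + x)*(m + x))
(196 + R(1/14, 0)) + D(19, 16) = (196 + ((1/14)**2 - 1/6*0 - 1/6/14 + 0/14)) + (3 + 16**2) = (196 + ((1/14)**2 + 0 - 1/6*1/14 + 0*(1/14))) + (3 + 256) = (196 + (1/196 + 0 - 1/84 + 0)) + 259 = (196 - 1/147) + 259 = 28811/147 + 259 = 66884/147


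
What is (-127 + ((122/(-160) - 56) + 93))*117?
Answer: -849537/80 ≈ -10619.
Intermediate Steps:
(-127 + ((122/(-160) - 56) + 93))*117 = (-127 + ((122*(-1/160) - 56) + 93))*117 = (-127 + ((-61/80 - 56) + 93))*117 = (-127 + (-4541/80 + 93))*117 = (-127 + 2899/80)*117 = -7261/80*117 = -849537/80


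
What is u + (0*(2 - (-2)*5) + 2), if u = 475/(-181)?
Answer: -113/181 ≈ -0.62431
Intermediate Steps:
u = -475/181 (u = 475*(-1/181) = -475/181 ≈ -2.6243)
u + (0*(2 - (-2)*5) + 2) = -475/181 + (0*(2 - (-2)*5) + 2) = -475/181 + (0*(2 - 1*(-10)) + 2) = -475/181 + (0*(2 + 10) + 2) = -475/181 + (0*12 + 2) = -475/181 + (0 + 2) = -475/181 + 2 = -113/181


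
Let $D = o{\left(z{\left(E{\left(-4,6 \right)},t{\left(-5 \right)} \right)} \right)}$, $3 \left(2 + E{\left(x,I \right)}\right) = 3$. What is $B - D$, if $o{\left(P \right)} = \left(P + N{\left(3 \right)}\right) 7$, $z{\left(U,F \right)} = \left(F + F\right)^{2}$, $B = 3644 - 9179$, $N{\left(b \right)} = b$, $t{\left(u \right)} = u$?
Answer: $-6256$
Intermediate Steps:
$E{\left(x,I \right)} = -1$ ($E{\left(x,I \right)} = -2 + \frac{1}{3} \cdot 3 = -2 + 1 = -1$)
$B = -5535$
$z{\left(U,F \right)} = 4 F^{2}$ ($z{\left(U,F \right)} = \left(2 F\right)^{2} = 4 F^{2}$)
$o{\left(P \right)} = 21 + 7 P$ ($o{\left(P \right)} = \left(P + 3\right) 7 = \left(3 + P\right) 7 = 21 + 7 P$)
$D = 721$ ($D = 21 + 7 \cdot 4 \left(-5\right)^{2} = 21 + 7 \cdot 4 \cdot 25 = 21 + 7 \cdot 100 = 21 + 700 = 721$)
$B - D = -5535 - 721 = -6256$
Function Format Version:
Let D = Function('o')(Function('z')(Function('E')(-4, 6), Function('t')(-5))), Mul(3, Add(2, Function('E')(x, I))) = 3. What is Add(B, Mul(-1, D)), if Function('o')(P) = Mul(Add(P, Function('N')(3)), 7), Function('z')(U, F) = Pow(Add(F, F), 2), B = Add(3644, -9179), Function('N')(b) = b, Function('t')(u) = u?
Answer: -6256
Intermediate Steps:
Function('E')(x, I) = -1 (Function('E')(x, I) = Add(-2, Mul(Rational(1, 3), 3)) = Add(-2, 1) = -1)
B = -5535
Function('z')(U, F) = Mul(4, Pow(F, 2)) (Function('z')(U, F) = Pow(Mul(2, F), 2) = Mul(4, Pow(F, 2)))
Function('o')(P) = Add(21, Mul(7, P)) (Function('o')(P) = Mul(Add(P, 3), 7) = Mul(Add(3, P), 7) = Add(21, Mul(7, P)))
D = 721 (D = Add(21, Mul(7, Mul(4, Pow(-5, 2)))) = Add(21, Mul(7, Mul(4, 25))) = Add(21, Mul(7, 100)) = Add(21, 700) = 721)
Add(B, Mul(-1, D)) = Add(-5535, Mul(-1, 721)) = Add(-5535, -721) = -6256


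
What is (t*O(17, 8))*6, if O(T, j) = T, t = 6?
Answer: 612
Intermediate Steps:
(t*O(17, 8))*6 = (6*17)*6 = 102*6 = 612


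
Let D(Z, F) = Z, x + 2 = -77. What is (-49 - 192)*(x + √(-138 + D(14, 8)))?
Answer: 19039 - 482*I*√31 ≈ 19039.0 - 2683.7*I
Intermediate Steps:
x = -79 (x = -2 - 77 = -79)
(-49 - 192)*(x + √(-138 + D(14, 8))) = (-49 - 192)*(-79 + √(-138 + 14)) = -241*(-79 + √(-124)) = -241*(-79 + 2*I*√31) = 19039 - 482*I*√31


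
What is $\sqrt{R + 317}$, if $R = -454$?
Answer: $i \sqrt{137} \approx 11.705 i$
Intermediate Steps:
$\sqrt{R + 317} = \sqrt{-454 + 317} = \sqrt{-137} = i \sqrt{137}$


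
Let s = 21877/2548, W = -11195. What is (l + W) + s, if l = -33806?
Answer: -114640671/2548 ≈ -44992.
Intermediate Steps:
s = 21877/2548 (s = 21877*(1/2548) = 21877/2548 ≈ 8.5860)
(l + W) + s = (-33806 - 11195) + 21877/2548 = -45001 + 21877/2548 = -114640671/2548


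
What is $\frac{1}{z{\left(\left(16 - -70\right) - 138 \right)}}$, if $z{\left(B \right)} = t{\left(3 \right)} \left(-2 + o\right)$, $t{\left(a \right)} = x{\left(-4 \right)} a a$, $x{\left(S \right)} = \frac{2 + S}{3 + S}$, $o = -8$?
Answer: $- \frac{1}{180} \approx -0.0055556$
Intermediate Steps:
$x{\left(S \right)} = \frac{2 + S}{3 + S}$
$t{\left(a \right)} = 2 a^{2}$ ($t{\left(a \right)} = \frac{2 - 4}{3 - 4} a a = \frac{1}{-1} \left(-2\right) a^{2} = \left(-1\right) \left(-2\right) a^{2} = 2 a^{2}$)
$z{\left(B \right)} = -180$ ($z{\left(B \right)} = 2 \cdot 3^{2} \left(-2 - 8\right) = 2 \cdot 9 \left(-10\right) = 18 \left(-10\right) = -180$)
$\frac{1}{z{\left(\left(16 - -70\right) - 138 \right)}} = \frac{1}{-180} = - \frac{1}{180}$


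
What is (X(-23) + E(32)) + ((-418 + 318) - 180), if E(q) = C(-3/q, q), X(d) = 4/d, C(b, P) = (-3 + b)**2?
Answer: -6373233/23552 ≈ -270.60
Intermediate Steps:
E(q) = (-3 - 3/q)**2
(X(-23) + E(32)) + ((-418 + 318) - 180) = (4/(-23) + 9*(1 + 32)**2/32**2) + ((-418 + 318) - 180) = (4*(-1/23) + 9*(1/1024)*33**2) + (-100 - 180) = (-4/23 + 9*(1/1024)*1089) - 280 = (-4/23 + 9801/1024) - 280 = 221327/23552 - 280 = -6373233/23552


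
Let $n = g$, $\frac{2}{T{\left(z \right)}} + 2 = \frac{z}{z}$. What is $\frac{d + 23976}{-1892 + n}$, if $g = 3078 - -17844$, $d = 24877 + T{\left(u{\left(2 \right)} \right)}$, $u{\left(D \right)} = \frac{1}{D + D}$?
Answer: $\frac{4441}{1730} \approx 2.5671$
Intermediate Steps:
$u{\left(D \right)} = \frac{1}{2 D}$
$T{\left(z \right)} = -2$ ($T{\left(z \right)} = \frac{2}{-2 + \frac{z}{z}} = \frac{2}{-2 + 1} = \frac{2}{-1} = 2 \left(-1\right) = -2$)
$d = 24875$ ($d = 24877 - 2 = 24875$)
$g = 20922$ ($g = 3078 + 17844 = 20922$)
$n = 20922$
$\frac{d + 23976}{-1892 + n} = \frac{24875 + 23976}{-1892 + 20922} = \frac{48851}{19030} = 48851 \cdot \frac{1}{19030} = \frac{4441}{1730}$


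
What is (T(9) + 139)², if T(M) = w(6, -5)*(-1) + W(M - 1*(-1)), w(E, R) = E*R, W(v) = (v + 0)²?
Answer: 72361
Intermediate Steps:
W(v) = v²
T(M) = 30 + (1 + M)² (T(M) = (6*(-5))*(-1) + (M - 1*(-1))² = -30*(-1) + (M + 1)² = 30 + (1 + M)²)
(T(9) + 139)² = ((30 + (1 + 9)²) + 139)² = ((30 + 10²) + 139)² = ((30 + 100) + 139)² = (130 + 139)² = 269² = 72361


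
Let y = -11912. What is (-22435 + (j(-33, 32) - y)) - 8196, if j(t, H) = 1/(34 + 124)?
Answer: -2957601/158 ≈ -18719.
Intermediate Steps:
j(t, H) = 1/158
(-22435 + (j(-33, 32) - y)) - 8196 = (-22435 + (1/158 - 1*(-11912))) - 8196 = (-22435 + (1/158 + 11912)) - 8196 = (-22435 + 1882097/158) - 8196 = -1662633/158 - 8196 = -2957601/158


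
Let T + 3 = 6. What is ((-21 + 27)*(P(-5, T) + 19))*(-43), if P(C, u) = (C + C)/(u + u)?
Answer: -4472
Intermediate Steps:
T = 3 (T = -3 + 6 = 3)
P(C, u) = C/u (P(C, u) = (2*C)/((2*u)) = (2*C)*(1/(2*u)) = C/u)
((-21 + 27)*(P(-5, T) + 19))*(-43) = ((-21 + 27)*(-5/3 + 19))*(-43) = (6*(-5*⅓ + 19))*(-43) = (6*(-5/3 + 19))*(-43) = (6*(52/3))*(-43) = 104*(-43) = -4472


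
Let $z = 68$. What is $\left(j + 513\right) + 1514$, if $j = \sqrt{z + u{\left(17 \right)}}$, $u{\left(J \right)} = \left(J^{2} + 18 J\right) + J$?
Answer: $2027 + 2 \sqrt{170} \approx 2053.1$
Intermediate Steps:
$u{\left(J \right)} = J^{2} + 19 J$
$j = 2 \sqrt{170}$ ($j = \sqrt{68 + 17 \left(19 + 17\right)} = \sqrt{68 + 17 \cdot 36} = \sqrt{68 + 612} = \sqrt{680} = 2 \sqrt{170} \approx 26.077$)
$\left(j + 513\right) + 1514 = \left(2 \sqrt{170} + 513\right) + 1514 = \left(513 + 2 \sqrt{170}\right) + 1514 = 2027 + 2 \sqrt{170}$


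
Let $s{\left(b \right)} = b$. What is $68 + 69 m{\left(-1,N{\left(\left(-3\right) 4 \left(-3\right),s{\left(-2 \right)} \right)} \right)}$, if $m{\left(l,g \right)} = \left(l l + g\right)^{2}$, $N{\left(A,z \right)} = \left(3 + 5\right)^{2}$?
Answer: $291593$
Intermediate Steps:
$N{\left(A,z \right)} = 64$ ($N{\left(A,z \right)} = 8^{2} = 64$)
$m{\left(l,g \right)} = \left(g + l^{2}\right)^{2}$ ($m{\left(l,g \right)} = \left(l^{2} + g\right)^{2} = \left(g + l^{2}\right)^{2}$)
$68 + 69 m{\left(-1,N{\left(\left(-3\right) 4 \left(-3\right),s{\left(-2 \right)} \right)} \right)} = 68 + 69 \left(64 + \left(-1\right)^{2}\right)^{2} = 68 + 69 \left(64 + 1\right)^{2} = 68 + 69 \cdot 65^{2} = 68 + 69 \cdot 4225 = 68 + 291525 = 291593$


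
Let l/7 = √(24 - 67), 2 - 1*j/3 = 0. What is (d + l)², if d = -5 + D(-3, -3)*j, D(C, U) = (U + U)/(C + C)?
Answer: -2106 + 14*I*√43 ≈ -2106.0 + 91.804*I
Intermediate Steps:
D(C, U) = U/C (D(C, U) = (2*U)/((2*C)) = (2*U)*(1/(2*C)) = U/C)
j = 6 (j = 6 - 3*0 = 6 + 0 = 6)
l = 7*I*√43 (l = 7*√(24 - 67) = 7*√(-43) = 7*(I*√43) = 7*I*√43 ≈ 45.902*I)
d = 1 (d = -5 - 3/(-3)*6 = -5 - 3*(-⅓)*6 = -5 + 1*6 = -5 + 6 = 1)
(d + l)² = (1 + 7*I*√43)²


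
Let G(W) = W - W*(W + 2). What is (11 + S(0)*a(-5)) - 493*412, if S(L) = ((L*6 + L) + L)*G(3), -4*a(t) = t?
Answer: -203105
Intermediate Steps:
G(W) = W - W*(2 + W)
a(t) = -t/4
S(L) = -96*L (S(L) = ((L*6 + L) + L)*(-1*3*(1 + 3)) = ((6*L + L) + L)*(-1*3*4) = (7*L + L)*(-12) = (8*L)*(-12) = -96*L)
(11 + S(0)*a(-5)) - 493*412 = (11 + (-96*0)*(-¼*(-5))) - 493*412 = (11 + 0*(5/4)) - 203116 = (11 + 0) - 203116 = 11 - 203116 = -203105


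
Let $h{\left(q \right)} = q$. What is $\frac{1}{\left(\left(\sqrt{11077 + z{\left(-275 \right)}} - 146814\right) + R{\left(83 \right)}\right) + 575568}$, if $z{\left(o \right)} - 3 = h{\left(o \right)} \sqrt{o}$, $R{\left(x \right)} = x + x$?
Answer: $\frac{1}{428920 + \sqrt{5} \sqrt{2216 - 275 i \sqrt{11}}} \approx 2.3309 \cdot 10^{-6} + 1.2 \cdot 10^{-10} i$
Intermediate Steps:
$R{\left(x \right)} = 2 x$
$z{\left(o \right)} = 3 + o^{\frac{3}{2}}$ ($z{\left(o \right)} = 3 + o \sqrt{o} = 3 + o^{\frac{3}{2}}$)
$\frac{1}{\left(\left(\sqrt{11077 + z{\left(-275 \right)}} - 146814\right) + R{\left(83 \right)}\right) + 575568} = \frac{1}{\left(\left(\sqrt{11077 + \left(3 + \left(-275\right)^{\frac{3}{2}}\right)} - 146814\right) + 2 \cdot 83\right) + 575568} = \frac{1}{\left(\left(\sqrt{11077 + \left(3 - 1375 i \sqrt{11}\right)} - 146814\right) + 166\right) + 575568} = \frac{1}{\left(\left(\sqrt{11080 - 1375 i \sqrt{11}} - 146814\right) + 166\right) + 575568} = \frac{1}{\left(\left(-146814 + \sqrt{11080 - 1375 i \sqrt{11}}\right) + 166\right) + 575568} = \frac{1}{\left(-146648 + \sqrt{11080 - 1375 i \sqrt{11}}\right) + 575568} = \frac{1}{428920 + \sqrt{11080 - 1375 i \sqrt{11}}}$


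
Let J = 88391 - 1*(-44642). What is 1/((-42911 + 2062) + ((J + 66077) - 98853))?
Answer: 1/59408 ≈ 1.6833e-5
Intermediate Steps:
J = 133033 (J = 88391 + 44642 = 133033)
1/((-42911 + 2062) + ((J + 66077) - 98853)) = 1/((-42911 + 2062) + ((133033 + 66077) - 98853)) = 1/(-40849 + (199110 - 98853)) = 1/(-40849 + 100257) = 1/59408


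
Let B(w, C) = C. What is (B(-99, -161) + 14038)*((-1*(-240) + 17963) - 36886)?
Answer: -259263991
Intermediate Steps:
(B(-99, -161) + 14038)*((-1*(-240) + 17963) - 36886) = (-161 + 14038)*((-1*(-240) + 17963) - 36886) = 13877*((240 + 17963) - 36886) = 13877*(18203 - 36886) = 13877*(-18683) = -259263991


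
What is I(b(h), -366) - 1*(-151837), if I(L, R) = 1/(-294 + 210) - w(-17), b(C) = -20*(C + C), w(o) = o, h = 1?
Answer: 12755735/84 ≈ 1.5185e+5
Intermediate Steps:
b(C) = -40*C
I(L, R) = 1427/84 (I(L, R) = 1/(-294 + 210) - 1*(-17) = 1/(-84) + 17 = -1/84 + 17 = 1427/84)
I(b(h), -366) - 1*(-151837) = 1427/84 - 1*(-151837) = 1427/84 + 151837 = 12755735/84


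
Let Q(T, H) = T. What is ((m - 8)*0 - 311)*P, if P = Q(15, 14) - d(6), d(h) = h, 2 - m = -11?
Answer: -2799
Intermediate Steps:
m = 13 (m = 2 - 1*(-11) = 2 + 11 = 13)
P = 9 (P = 15 - 1*6 = 15 - 6 = 9)
((m - 8)*0 - 311)*P = ((13 - 8)*0 - 311)*9 = (5*0 - 311)*9 = (0 - 311)*9 = -311*9 = -2799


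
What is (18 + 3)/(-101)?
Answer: -21/101 ≈ -0.20792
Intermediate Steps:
(18 + 3)/(-101) = -1/101*21 = -21/101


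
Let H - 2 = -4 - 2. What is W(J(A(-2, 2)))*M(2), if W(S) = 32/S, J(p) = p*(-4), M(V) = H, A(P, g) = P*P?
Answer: 8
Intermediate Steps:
A(P, g) = P²
H = -4 (H = 2 + (-4 - 2) = 2 - 6 = -4)
M(V) = -4
J(p) = -4*p
W(J(A(-2, 2)))*M(2) = (32/((-4*(-2)²)))*(-4) = (32/((-4*4)))*(-4) = (32/(-16))*(-4) = (32*(-1/16))*(-4) = -2*(-4) = 8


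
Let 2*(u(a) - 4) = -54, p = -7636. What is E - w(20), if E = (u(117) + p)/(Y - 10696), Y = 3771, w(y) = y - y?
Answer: 7659/6925 ≈ 1.1060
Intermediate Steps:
u(a) = -23 (u(a) = 4 + (½)*(-54) = 4 - 27 = -23)
w(y) = 0
E = 7659/6925 (E = (-23 - 7636)/(3771 - 10696) = -7659/(-6925) = -7659*(-1/6925) = 7659/6925 ≈ 1.1060)
E - w(20) = 7659/6925 - 1*0 = 7659/6925 + 0 = 7659/6925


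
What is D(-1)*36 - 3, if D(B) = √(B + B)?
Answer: -3 + 36*I*√2 ≈ -3.0 + 50.912*I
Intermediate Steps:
D(B) = √2*√B (D(B) = √(2*B) = √2*√B)
D(-1)*36 - 3 = (√2*√(-1))*36 - 3 = (√2*I)*36 - 3 = (I*√2)*36 - 3 = 36*I*√2 - 3 = -3 + 36*I*√2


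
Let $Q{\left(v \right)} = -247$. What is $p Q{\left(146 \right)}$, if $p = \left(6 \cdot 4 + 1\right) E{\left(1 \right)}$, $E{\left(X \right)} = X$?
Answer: $-6175$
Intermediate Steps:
$p = 25$ ($p = \left(6 \cdot 4 + 1\right) 1 = \left(24 + 1\right) 1 = 25 \cdot 1 = 25$)
$p Q{\left(146 \right)} = 25 \left(-247\right) = -6175$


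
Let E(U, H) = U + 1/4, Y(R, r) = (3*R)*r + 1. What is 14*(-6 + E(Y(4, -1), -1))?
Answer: -469/2 ≈ -234.50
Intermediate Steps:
Y(R, r) = 1 + 3*R*r (Y(R, r) = 3*R*r + 1 = 1 + 3*R*r)
E(U, H) = ¼ + U (E(U, H) = U + ¼ = ¼ + U)
14*(-6 + E(Y(4, -1), -1)) = 14*(-6 + (¼ + (1 + 3*4*(-1)))) = 14*(-6 + (¼ + (1 - 12))) = 14*(-6 + (¼ - 11)) = 14*(-6 - 43/4) = 14*(-67/4) = -469/2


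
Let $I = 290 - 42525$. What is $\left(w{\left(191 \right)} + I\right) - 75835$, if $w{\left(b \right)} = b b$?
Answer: $-81589$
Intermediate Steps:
$I = -42235$ ($I = 290 - 42525 = -42235$)
$w{\left(b \right)} = b^{2}$
$\left(w{\left(191 \right)} + I\right) - 75835 = \left(191^{2} - 42235\right) - 75835 = \left(36481 - 42235\right) - 75835 = -5754 - 75835 = -81589$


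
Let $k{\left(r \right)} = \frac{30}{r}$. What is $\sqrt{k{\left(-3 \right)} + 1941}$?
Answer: $\sqrt{1931} \approx 43.943$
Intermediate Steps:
$\sqrt{k{\left(-3 \right)} + 1941} = \sqrt{\frac{30}{-3} + 1941} = \sqrt{30 \left(- \frac{1}{3}\right) + 1941} = \sqrt{-10 + 1941} = \sqrt{1931}$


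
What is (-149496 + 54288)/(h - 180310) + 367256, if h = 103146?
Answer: 7084759298/19291 ≈ 3.6726e+5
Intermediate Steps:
(-149496 + 54288)/(h - 180310) + 367256 = (-149496 + 54288)/(103146 - 180310) + 367256 = -95208/(-77164) + 367256 = -95208*(-1/77164) + 367256 = 23802/19291 + 367256 = 7084759298/19291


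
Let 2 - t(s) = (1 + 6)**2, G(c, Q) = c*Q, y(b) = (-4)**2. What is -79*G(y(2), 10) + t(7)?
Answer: -12687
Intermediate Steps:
y(b) = 16
G(c, Q) = Q*c
t(s) = -47 (t(s) = 2 - (1 + 6)**2 = 2 - 1*7**2 = 2 - 1*49 = 2 - 49 = -47)
-79*G(y(2), 10) + t(7) = -790*16 - 47 = -79*160 - 47 = -12640 - 47 = -12687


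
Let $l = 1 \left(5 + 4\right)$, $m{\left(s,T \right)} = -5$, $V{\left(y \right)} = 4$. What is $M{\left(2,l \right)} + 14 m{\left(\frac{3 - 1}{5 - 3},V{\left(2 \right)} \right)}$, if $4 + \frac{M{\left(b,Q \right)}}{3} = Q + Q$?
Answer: $-28$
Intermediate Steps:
$l = 9$ ($l = 1 \cdot 9 = 9$)
$M{\left(b,Q \right)} = -12 + 6 Q$ ($M{\left(b,Q \right)} = -12 + 3 \left(Q + Q\right) = -12 + 3 \cdot 2 Q = -12 + 6 Q$)
$M{\left(2,l \right)} + 14 m{\left(\frac{3 - 1}{5 - 3},V{\left(2 \right)} \right)} = \left(-12 + 6 \cdot 9\right) + 14 \left(-5\right) = \left(-12 + 54\right) - 70 = 42 - 70 = -28$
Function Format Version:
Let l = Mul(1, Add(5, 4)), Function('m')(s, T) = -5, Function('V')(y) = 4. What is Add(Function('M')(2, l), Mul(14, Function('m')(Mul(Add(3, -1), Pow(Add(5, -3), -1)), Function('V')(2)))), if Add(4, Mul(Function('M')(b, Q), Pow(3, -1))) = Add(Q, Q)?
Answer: -28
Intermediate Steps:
l = 9 (l = Mul(1, 9) = 9)
Function('M')(b, Q) = Add(-12, Mul(6, Q)) (Function('M')(b, Q) = Add(-12, Mul(3, Add(Q, Q))) = Add(-12, Mul(3, Mul(2, Q))) = Add(-12, Mul(6, Q)))
Add(Function('M')(2, l), Mul(14, Function('m')(Mul(Add(3, -1), Pow(Add(5, -3), -1)), Function('V')(2)))) = Add(Add(-12, Mul(6, 9)), Mul(14, -5)) = Add(Add(-12, 54), -70) = Add(42, -70) = -28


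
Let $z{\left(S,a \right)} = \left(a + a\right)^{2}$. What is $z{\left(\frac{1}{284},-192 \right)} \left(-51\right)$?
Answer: $-7520256$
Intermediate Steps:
$z{\left(S,a \right)} = 4 a^{2}$ ($z{\left(S,a \right)} = \left(2 a\right)^{2} = 4 a^{2}$)
$z{\left(\frac{1}{284},-192 \right)} \left(-51\right) = 4 \left(-192\right)^{2} \left(-51\right) = 4 \cdot 36864 \left(-51\right) = 147456 \left(-51\right) = -7520256$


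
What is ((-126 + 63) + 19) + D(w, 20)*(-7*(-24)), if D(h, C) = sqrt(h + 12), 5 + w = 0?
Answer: -44 + 168*sqrt(7) ≈ 400.49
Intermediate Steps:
w = -5 (w = -5 + 0 = -5)
D(h, C) = sqrt(12 + h)
((-126 + 63) + 19) + D(w, 20)*(-7*(-24)) = ((-126 + 63) + 19) + sqrt(12 - 5)*(-7*(-24)) = (-63 + 19) + sqrt(7)*168 = -44 + 168*sqrt(7)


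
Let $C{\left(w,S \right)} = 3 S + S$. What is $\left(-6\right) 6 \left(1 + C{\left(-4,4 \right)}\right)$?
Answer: $-612$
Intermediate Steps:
$C{\left(w,S \right)} = 4 S$
$\left(-6\right) 6 \left(1 + C{\left(-4,4 \right)}\right) = \left(-6\right) 6 \left(1 + 4 \cdot 4\right) = - 36 \left(1 + 16\right) = \left(-36\right) 17 = -612$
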